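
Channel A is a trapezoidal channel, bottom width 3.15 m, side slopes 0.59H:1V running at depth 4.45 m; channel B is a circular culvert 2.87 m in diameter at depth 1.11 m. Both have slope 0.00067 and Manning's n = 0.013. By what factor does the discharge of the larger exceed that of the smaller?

24.1

Channel A: With bottom width b = 3.15 m and side slope z = 0.59: A = (b + zy)y = (3.15 + 0.59×4.45)×4.45 = 25.7 m²; P = b + 2y√(1+z²) = 3.15 + 2×4.45×1.161 = 13.48 m. Hydraulic radius R = A/P = 25.7/13.48 = 1.906 m. Q_A = (1/0.013)·25.7·1.906^(2/3)·√0.00067 = 78.67 m³/s.
Channel B: For a circular section of diameter D = 2.87 m at depth y = 1.11 m, the central angle is θ = 2 arccos(1 − 2y/D) = 2.685 rad. Then A = (D²/8)(θ − sin θ) = 2.31 m² and P = Dθ/2 = 3.852 m. Hydraulic radius R = A/P = 2.31/3.852 = 0.5996 m. Q_B = (1/0.013)·2.31·0.5996^(2/3)·√0.00067 = 3.27 m³/s.
The larger discharge is 78.67 m³/s and the smaller is 3.27 m³/s; the ratio is 24.1.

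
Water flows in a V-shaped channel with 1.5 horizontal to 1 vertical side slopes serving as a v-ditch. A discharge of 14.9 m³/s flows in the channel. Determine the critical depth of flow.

y_c = 1.82 m

At critical depth, Q² T / (g A³) = 1, i.e. A³/T = Q²/g = 14.9²/9.81 = 22.63.
At y = 2.27 m: A³/T = 67.81 — high.
At y = 1.82 m: A³/T = 22.47 — close enough.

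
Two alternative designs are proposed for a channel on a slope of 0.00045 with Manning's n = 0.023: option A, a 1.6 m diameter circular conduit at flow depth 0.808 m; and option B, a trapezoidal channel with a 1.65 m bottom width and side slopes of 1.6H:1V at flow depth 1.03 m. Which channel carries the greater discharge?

Channel A: For a circular section of diameter D = 1.6 m at depth y = 0.808 m, the central angle is θ = 2 arccos(1 − 2y/D) = 3.162 rad. Then A = (D²/8)(θ − sin θ) = 1.018 m² and P = Dθ/2 = 2.529 m. Hydraulic radius R = A/P = 1.018/2.529 = 0.4025 m. Q_A = (1/0.023)·1.018·0.4025^(2/3)·√0.00045 = 0.5119 m³/s.
Channel B: With bottom width b = 1.65 m and side slope z = 1.6: A = (b + zy)y = (1.65 + 1.6×1.03)×1.03 = 3.397 m²; P = b + 2y√(1+z²) = 1.65 + 2×1.03×1.887 = 5.537 m. Hydraulic radius R = A/P = 3.397/5.537 = 0.6135 m. Q_B = (1/0.023)·3.397·0.6135^(2/3)·√0.00045 = 2.262 m³/s.
Q_A = 0.5119 m³/s vs Q_B = 2.262 m³/s, so channel B carries more.

channel B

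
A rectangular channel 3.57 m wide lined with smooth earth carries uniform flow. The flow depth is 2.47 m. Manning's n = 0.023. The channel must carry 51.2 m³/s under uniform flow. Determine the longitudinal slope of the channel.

Flow area A = b·y = 3.57 × 2.47 = 8.818 m². Wetted perimeter P = b + 2y = 3.57 + 2×2.47 = 8.51 m.
Hydraulic radius R = A/P = 8.818/8.51 = 1.036 m.
From Manning's equation, S = [nQ / (1 A R^(2/3))]² = [0.023 × 51.2 / (1 × 8.818 × 1.036^(2/3))]² = 0.017.

S = 0.017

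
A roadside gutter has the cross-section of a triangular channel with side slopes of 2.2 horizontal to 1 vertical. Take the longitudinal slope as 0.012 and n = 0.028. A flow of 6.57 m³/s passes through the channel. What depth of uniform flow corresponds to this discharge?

Manning's equation rearranged: A R^(2/3) = nQ / (1·√S) = 0.028 × 6.57 / (√0.012) = 1.679.
Try y = 1.4 m: A R^(2/3) = 3.193 — too large.
Try y = 0.898 m: A R^(2/3) = 0.9771 — too small.
Try y = 1.1 m: A R^(2/3) = 1.679 — matches.

y_n = 1.1 m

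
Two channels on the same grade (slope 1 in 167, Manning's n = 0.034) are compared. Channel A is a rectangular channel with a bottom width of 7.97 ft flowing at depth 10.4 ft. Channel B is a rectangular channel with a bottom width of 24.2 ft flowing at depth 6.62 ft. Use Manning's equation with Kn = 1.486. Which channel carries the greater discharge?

Channel A: Flow area A = b·y = 7.97 × 10.4 = 82.89 ft². Wetted perimeter P = b + 2y = 7.97 + 2×10.4 = 28.77 ft. Hydraulic radius R = A/P = 82.89/28.77 = 2.881 ft. Q_A = (1.486/0.034)·82.89·2.881^(2/3)·√0.005988 = 567.6 ft³/s.
Channel B: Flow area A = b·y = 24.2 × 6.62 = 160.2 ft². Wetted perimeter P = b + 2y = 24.2 + 2×6.62 = 37.44 ft. Hydraulic radius R = A/P = 160.2/37.44 = 4.279 ft. Q_B = (1.486/0.034)·160.2·4.279^(2/3)·√0.005988 = 1428 ft³/s.
Q_A = 567.6 ft³/s vs Q_B = 1428 ft³/s, so channel B carries more.

channel B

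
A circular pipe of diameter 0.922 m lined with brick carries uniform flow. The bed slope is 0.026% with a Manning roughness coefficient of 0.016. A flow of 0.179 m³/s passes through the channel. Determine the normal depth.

y_n = 0.573 m

Manning's equation rearranged: A R^(2/3) = nQ / (1·√S) = 0.016 × 0.179 / (√0.00026) = 0.1776.
Trying y = 0.713 m: A R^(2/3) = 0.2369 — too large.
Trying y = 0.458 m: A R^(2/3) = 0.1241 — too small.
Trying y = 0.573 m: A R^(2/3) = 0.1778 — ≈ 0.1776.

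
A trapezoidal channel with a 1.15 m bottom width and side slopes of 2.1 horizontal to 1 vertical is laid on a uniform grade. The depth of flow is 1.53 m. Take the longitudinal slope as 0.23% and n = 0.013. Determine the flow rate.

Q = 21.4 m³/s

With bottom width b = 1.15 m and side slope z = 2.1: A = (b + zy)y = (1.15 + 2.1×1.53)×1.53 = 6.675 m²; P = b + 2y√(1+z²) = 1.15 + 2×1.53×2.326 = 8.267 m.
Hydraulic radius R = A/P = 6.675/8.267 = 0.8074 m.
Manning's equation: Q = (1/n) A R^(2/3) S^(1/2) = (1/0.013) × 6.675 × 0.8074^(2/3) × 0.0023^(1/2) = 21.4 m³/s.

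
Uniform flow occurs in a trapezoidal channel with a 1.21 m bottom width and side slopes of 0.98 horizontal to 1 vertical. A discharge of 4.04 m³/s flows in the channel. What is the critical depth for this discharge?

y_c = 0.829 m

At critical depth, Q² T / (g A³) = 1, i.e. A³/T = Q²/g = 4.04²/9.81 = 1.664.
Try y = 0.6 m: A³/T = 0.5262 — too small.
Try y = 0.901 m: A³/T = 2.253 — too large.
Try y = 0.829 m: A³/T = 1.662 — ≈ 1.664.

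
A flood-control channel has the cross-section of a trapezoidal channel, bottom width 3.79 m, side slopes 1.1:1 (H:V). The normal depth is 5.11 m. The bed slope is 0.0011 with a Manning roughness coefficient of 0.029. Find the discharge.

With bottom width b = 3.79 m and side slope z = 1.1: A = (b + zy)y = (3.79 + 1.1×5.11)×5.11 = 48.09 m²; P = b + 2y√(1+z²) = 3.79 + 2×5.11×1.487 = 18.98 m.
Hydraulic radius R = A/P = 48.09/18.98 = 2.533 m.
Manning's equation: Q = (1/n) A R^(2/3) S^(1/2) = (1/0.029) × 48.09 × 2.533^(2/3) × 0.0011^(1/2) = 102 m³/s.

Q = 102 m³/s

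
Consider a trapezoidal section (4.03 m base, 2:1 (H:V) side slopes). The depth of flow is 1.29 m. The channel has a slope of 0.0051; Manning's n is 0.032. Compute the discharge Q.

Q = 17.3 m³/s

With bottom width b = 4.03 m and side slope z = 2: A = (b + zy)y = (4.03 + 2×1.29)×1.29 = 8.527 m²; P = b + 2y√(1+z²) = 4.03 + 2×1.29×2.236 = 9.799 m.
Hydraulic radius R = A/P = 8.527/9.799 = 0.8702 m.
Manning's equation: Q = (1/n) A R^(2/3) S^(1/2) = (1/0.032) × 8.527 × 0.8702^(2/3) × 0.0051^(1/2) = 17.3 m³/s.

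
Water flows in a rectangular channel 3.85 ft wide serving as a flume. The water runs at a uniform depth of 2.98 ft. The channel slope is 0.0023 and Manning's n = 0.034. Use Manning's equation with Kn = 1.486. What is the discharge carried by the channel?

Q = 26.7 ft³/s

Flow area A = b·y = 3.85 × 2.98 = 11.47 ft². Wetted perimeter P = b + 2y = 3.85 + 2×2.98 = 9.81 ft.
Hydraulic radius R = A/P = 11.47/9.81 = 1.17 ft.
Manning's equation: Q = (1.486/n) A R^(2/3) S^(1/2) = (1.486/0.034) × 11.47 × 1.17^(2/3) × 0.0023^(1/2) = 26.7 ft³/s.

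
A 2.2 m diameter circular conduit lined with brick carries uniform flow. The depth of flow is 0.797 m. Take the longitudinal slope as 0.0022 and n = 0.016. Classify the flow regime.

For a circular section of diameter D = 2.2 m at depth y = 0.797 m, the central angle is θ = 2 arccos(1 − 2y/D) = 2.583 rad. Then A = (D²/8)(θ − sin θ) = 1.243 m² and P = Dθ/2 = 2.842 m.
Hydraulic radius R = A/P = 1.243/2.842 = 0.4373 m.
V = (1/n) R^(2/3) √S = (1/0.016) × 0.4373^(2/3) × √0.0022 = 1.689 m/s. Hydraulic depth D_h = A/T = 1.243/2.115 = 0.5875 m.
Froude number Fr = V/√(g·D_h) = 1.689/√(9.81×0.5875) = 0.703, which is less than 1, so the flow is subcritical.

subcritical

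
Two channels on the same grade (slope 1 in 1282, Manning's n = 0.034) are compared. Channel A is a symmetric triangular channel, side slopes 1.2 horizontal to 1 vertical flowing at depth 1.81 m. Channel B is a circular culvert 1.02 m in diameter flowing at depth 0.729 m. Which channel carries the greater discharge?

Channel A: For a triangular section with side slope z = 1.2: A = zy² = 1.2×1.81² = 3.931 m²; P = 2y√(1+z²) = 2×1.81×1.562 = 5.655 m. Hydraulic radius R = A/P = 3.931/5.655 = 0.6952 m. Q_A = (1/0.034)·3.931·0.6952^(2/3)·√0.00078 = 2.534 m³/s.
Channel B: For a circular section of diameter D = 1.02 m at depth y = 0.729 m, the central angle is θ = 2 arccos(1 − 2y/D) = 4.029 rad. Then A = (D²/8)(θ − sin θ) = 0.6249 m² and P = Dθ/2 = 2.055 m. Hydraulic radius R = A/P = 0.6249/2.055 = 0.3041 m. Q_B = (1/0.034)·0.6249·0.3041^(2/3)·√0.00078 = 0.2321 m³/s.
Q_A = 2.534 m³/s vs Q_B = 0.2321 m³/s, so channel A carries more.

channel A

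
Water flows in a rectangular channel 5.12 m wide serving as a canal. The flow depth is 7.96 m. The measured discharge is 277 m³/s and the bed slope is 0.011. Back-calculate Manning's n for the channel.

Flow area A = b·y = 5.12 × 7.96 = 40.76 m². Wetted perimeter P = b + 2y = 5.12 + 2×7.96 = 21.04 m.
Hydraulic radius R = A/P = 40.76/21.04 = 1.937 m.
Rearranging Manning's equation: n = (1/Q) A R^(2/3) S^(1/2) = (1/277) × 40.76 × 1.937^(2/3) × √0.011 = 0.024.

n = 0.024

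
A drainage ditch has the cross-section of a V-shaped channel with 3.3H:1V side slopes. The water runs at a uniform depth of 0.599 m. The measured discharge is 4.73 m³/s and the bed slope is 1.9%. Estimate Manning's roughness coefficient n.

n = 0.015

For a triangular section with side slope z = 3.3: A = zy² = 3.3×0.599² = 1.184 m²; P = 2y√(1+z²) = 2×0.599×3.448 = 4.131 m.
Hydraulic radius R = A/P = 1.184/4.131 = 0.2866 m.
Rearranging Manning's equation: n = (1/Q) A R^(2/3) S^(1/2) = (1/4.73) × 1.184 × 0.2866^(2/3) × √0.019 = 0.015.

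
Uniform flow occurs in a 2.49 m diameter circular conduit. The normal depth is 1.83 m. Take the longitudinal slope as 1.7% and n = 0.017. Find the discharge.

Q = 24.2 m³/s

For a circular section of diameter D = 2.49 m at depth y = 1.83 m, the central angle is θ = 2 arccos(1 − 2y/D) = 4.12 rad. Then A = (D²/8)(θ − sin θ) = 3.836 m² and P = Dθ/2 = 5.129 m.
Hydraulic radius R = A/P = 3.836/5.129 = 0.7478 m.
Manning's equation: Q = (1/n) A R^(2/3) S^(1/2) = (1/0.017) × 3.836 × 0.7478^(2/3) × 0.017^(1/2) = 24.2 m³/s.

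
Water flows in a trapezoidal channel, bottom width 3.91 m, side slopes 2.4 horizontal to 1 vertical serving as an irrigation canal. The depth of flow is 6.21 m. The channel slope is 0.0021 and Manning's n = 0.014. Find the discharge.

Q = 835 m³/s

With bottom width b = 3.91 m and side slope z = 2.4: A = (b + zy)y = (3.91 + 2.4×6.21)×6.21 = 116.8 m²; P = b + 2y√(1+z²) = 3.91 + 2×6.21×2.6 = 36.2 m.
Hydraulic radius R = A/P = 116.8/36.2 = 3.227 m.
Manning's equation: Q = (1/n) A R^(2/3) S^(1/2) = (1/0.014) × 116.8 × 3.227^(2/3) × 0.0021^(1/2) = 835 m³/s.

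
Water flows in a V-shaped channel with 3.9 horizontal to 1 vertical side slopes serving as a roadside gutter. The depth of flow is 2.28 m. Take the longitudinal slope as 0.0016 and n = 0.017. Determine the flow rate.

For a triangular section with side slope z = 3.9: A = zy² = 3.9×2.28² = 20.27 m²; P = 2y√(1+z²) = 2×2.28×4.026 = 18.36 m.
Hydraulic radius R = A/P = 20.27/18.36 = 1.104 m.
Manning's equation: Q = (1/n) A R^(2/3) S^(1/2) = (1/0.017) × 20.27 × 1.104^(2/3) × 0.0016^(1/2) = 51 m³/s.

Q = 51 m³/s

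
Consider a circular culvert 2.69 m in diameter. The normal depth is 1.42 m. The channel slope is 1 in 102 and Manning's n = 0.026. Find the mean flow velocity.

For a circular section of diameter D = 2.69 m at depth y = 1.42 m, the central angle is θ = 2 arccos(1 − 2y/D) = 3.253 rad. Then A = (D²/8)(θ − sin θ) = 3.043 m² and P = Dθ/2 = 4.376 m.
Hydraulic radius R = A/P = 3.043/4.376 = 0.6955 m.
From Manning's equation, V = (1/n) R^(2/3) S^(1/2) = (1/0.026) × 0.6955^(2/3) × 0.009804^(1/2) = 2.99 m/s.

V = 2.99 m/s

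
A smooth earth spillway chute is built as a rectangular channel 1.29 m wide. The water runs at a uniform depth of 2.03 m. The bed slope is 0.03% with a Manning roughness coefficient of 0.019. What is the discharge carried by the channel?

Flow area A = b·y = 1.29 × 2.03 = 2.619 m². Wetted perimeter P = b + 2y = 1.29 + 2×2.03 = 5.35 m.
Hydraulic radius R = A/P = 2.619/5.35 = 0.4895 m.
Manning's equation: Q = (1/n) A R^(2/3) S^(1/2) = (1/0.019) × 2.619 × 0.4895^(2/3) × 0.0003^(1/2) = 1.48 m³/s.

Q = 1.48 m³/s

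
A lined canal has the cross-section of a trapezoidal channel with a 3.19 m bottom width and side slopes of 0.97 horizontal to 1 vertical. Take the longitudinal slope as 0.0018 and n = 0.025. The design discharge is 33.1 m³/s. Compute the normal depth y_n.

Manning's equation rearranged: A R^(2/3) = nQ / (1·√S) = 0.025 × 33.1 / (√0.0018) = 19.5.
At y = 2.97 m: A R^(2/3) = 24.38 — too large.
At y = 2.65 m: A R^(2/3) = 19.5 — close enough.

y_n = 2.65 m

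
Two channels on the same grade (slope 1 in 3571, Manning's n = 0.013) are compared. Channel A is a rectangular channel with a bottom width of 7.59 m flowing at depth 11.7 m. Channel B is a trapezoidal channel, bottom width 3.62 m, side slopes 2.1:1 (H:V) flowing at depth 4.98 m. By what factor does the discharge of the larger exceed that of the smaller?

Channel A: Flow area A = b·y = 7.59 × 11.7 = 88.8 m². Wetted perimeter P = b + 2y = 7.59 + 2×11.7 = 30.99 m. Hydraulic radius R = A/P = 88.8/30.99 = 2.866 m. Q_A = (1/0.013)·88.8·2.866^(2/3)·√0.00028 = 230.6 m³/s.
Channel B: With bottom width b = 3.62 m and side slope z = 2.1: A = (b + zy)y = (3.62 + 2.1×4.98)×4.98 = 70.11 m²; P = b + 2y√(1+z²) = 3.62 + 2×4.98×2.326 = 26.79 m. Hydraulic radius R = A/P = 70.11/26.79 = 2.617 m. Q_B = (1/0.013)·70.11·2.617^(2/3)·√0.00028 = 171.4 m³/s.
The larger discharge is 230.6 m³/s and the smaller is 171.4 m³/s; the ratio is 1.35.

1.35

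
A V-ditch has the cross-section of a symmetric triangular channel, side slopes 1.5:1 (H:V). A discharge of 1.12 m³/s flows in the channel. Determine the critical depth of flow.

At critical depth, Q² T / (g A³) = 1, i.e. A³/T = Q²/g = 1.12²/9.81 = 0.1279.
At y = 0.719 m: A³/T = 0.2162 — over.
At y = 0.647 m: A³/T = 0.1275 — ≈ 0.1279.

y_c = 0.647 m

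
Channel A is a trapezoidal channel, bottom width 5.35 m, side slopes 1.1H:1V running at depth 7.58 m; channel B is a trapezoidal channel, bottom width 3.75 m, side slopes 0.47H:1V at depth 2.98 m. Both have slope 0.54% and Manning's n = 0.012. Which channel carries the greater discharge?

Channel A: With bottom width b = 5.35 m and side slope z = 1.1: A = (b + zy)y = (5.35 + 1.1×7.58)×7.58 = 103.8 m²; P = b + 2y√(1+z²) = 5.35 + 2×7.58×1.487 = 27.89 m. Hydraulic radius R = A/P = 103.8/27.89 = 3.721 m. Q_A = (1/0.012)·103.8·3.721^(2/3)·√0.0054 = 1526 m³/s.
Channel B: With bottom width b = 3.75 m and side slope z = 0.47: A = (b + zy)y = (3.75 + 0.47×2.98)×2.98 = 15.35 m²; P = b + 2y√(1+z²) = 3.75 + 2×2.98×1.105 = 10.34 m. Hydraulic radius R = A/P = 15.35/10.34 = 1.485 m. Q_B = (1/0.012)·15.35·1.485^(2/3)·√0.0054 = 122.3 m³/s.
Q_A = 1526 m³/s vs Q_B = 122.3 m³/s, so channel A carries more.

channel A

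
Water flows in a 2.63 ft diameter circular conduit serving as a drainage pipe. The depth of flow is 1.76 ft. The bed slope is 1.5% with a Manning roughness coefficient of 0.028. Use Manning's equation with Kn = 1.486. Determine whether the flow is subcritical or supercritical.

subcritical

For a circular section of diameter D = 2.63 ft at depth y = 1.76 ft, the central angle is θ = 2 arccos(1 − 2y/D) = 3.832 rad. Then A = (D²/8)(θ − sin θ) = 3.864 ft² and P = Dθ/2 = 5.039 ft.
Hydraulic radius R = A/P = 3.864/5.039 = 0.7668 ft.
V = (1.486/n) R^(2/3) √S = (1.486/0.028) × 0.7668^(2/3) × √0.015 = 5.445 ft/s. Hydraulic depth D_h = A/T = 3.864/2.475 = 1.561 ft.
Froude number Fr = V/√(g·D_h) = 5.445/√(32.2×1.561) = 0.768, which is less than 1, so the flow is subcritical.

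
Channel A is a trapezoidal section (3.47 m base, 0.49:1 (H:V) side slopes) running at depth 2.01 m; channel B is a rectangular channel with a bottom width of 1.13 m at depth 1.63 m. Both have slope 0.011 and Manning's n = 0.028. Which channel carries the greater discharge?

channel A

Channel A: With bottom width b = 3.47 m and side slope z = 0.49: A = (b + zy)y = (3.47 + 0.49×2.01)×2.01 = 8.954 m²; P = b + 2y√(1+z²) = 3.47 + 2×2.01×1.114 = 7.947 m. Hydraulic radius R = A/P = 8.954/7.947 = 1.127 m. Q_A = (1/0.028)·8.954·1.127^(2/3)·√0.011 = 36.32 m³/s.
Channel B: Flow area A = b·y = 1.13 × 1.63 = 1.842 m². Wetted perimeter P = b + 2y = 1.13 + 2×1.63 = 4.39 m. Hydraulic radius R = A/P = 1.842/4.39 = 0.4196 m. Q_B = (1/0.028)·1.842·0.4196^(2/3)·√0.011 = 3.867 m³/s.
Q_A = 36.32 m³/s vs Q_B = 3.867 m³/s, so channel A carries more.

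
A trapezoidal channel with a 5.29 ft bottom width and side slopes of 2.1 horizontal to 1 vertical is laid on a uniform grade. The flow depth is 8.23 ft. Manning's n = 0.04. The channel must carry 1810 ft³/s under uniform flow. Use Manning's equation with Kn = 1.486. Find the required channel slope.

With bottom width b = 5.29 ft and side slope z = 2.1: A = (b + zy)y = (5.29 + 2.1×8.23)×8.23 = 185.8 ft²; P = b + 2y√(1+z²) = 5.29 + 2×8.23×2.326 = 43.57 ft.
Hydraulic radius R = A/P = 185.8/43.57 = 4.263 ft.
From Manning's equation, S = [nQ / (1.486 A R^(2/3))]² = [0.04 × 1810 / (1.486 × 185.8 × 4.263^(2/3))]² = 0.00995.

S = 0.00995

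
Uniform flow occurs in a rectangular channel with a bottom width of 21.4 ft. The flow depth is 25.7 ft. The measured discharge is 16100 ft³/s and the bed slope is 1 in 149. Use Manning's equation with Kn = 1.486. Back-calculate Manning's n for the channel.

n = 0.016

Flow area A = b·y = 21.4 × 25.7 = 550 ft². Wetted perimeter P = b + 2y = 21.4 + 2×25.7 = 72.8 ft.
Hydraulic radius R = A/P = 550/72.8 = 7.555 ft.
Rearranging Manning's equation: n = (1.486/Q) A R^(2/3) S^(1/2) = (1.486/16100) × 550 × 7.555^(2/3) × √0.006711 = 0.016.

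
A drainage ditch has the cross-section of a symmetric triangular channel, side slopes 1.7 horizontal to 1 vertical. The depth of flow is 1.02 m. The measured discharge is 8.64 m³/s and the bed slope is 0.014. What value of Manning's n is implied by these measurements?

For a triangular section with side slope z = 1.7: A = zy² = 1.7×1.02² = 1.769 m²; P = 2y√(1+z²) = 2×1.02×1.972 = 4.024 m.
Hydraulic radius R = A/P = 1.769/4.024 = 0.4396 m.
Rearranging Manning's equation: n = (1/Q) A R^(2/3) S^(1/2) = (1/8.64) × 1.769 × 0.4396^(2/3) × √0.014 = 0.014.

n = 0.014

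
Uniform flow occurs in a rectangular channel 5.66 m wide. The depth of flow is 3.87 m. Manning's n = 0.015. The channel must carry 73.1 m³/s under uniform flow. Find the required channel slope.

Flow area A = b·y = 5.66 × 3.87 = 21.9 m². Wetted perimeter P = b + 2y = 5.66 + 2×3.87 = 13.4 m.
Hydraulic radius R = A/P = 21.9/13.4 = 1.635 m.
From Manning's equation, S = [nQ / (1 A R^(2/3))]² = [0.015 × 73.1 / (1 × 21.9 × 1.635^(2/3))]² = 0.0013.

S = 0.0013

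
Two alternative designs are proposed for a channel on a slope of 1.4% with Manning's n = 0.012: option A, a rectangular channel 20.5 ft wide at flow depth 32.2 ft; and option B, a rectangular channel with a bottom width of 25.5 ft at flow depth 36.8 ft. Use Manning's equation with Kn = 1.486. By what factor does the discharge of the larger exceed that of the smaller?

Channel A: Flow area A = b·y = 20.5 × 32.2 = 660.1 ft². Wetted perimeter P = b + 2y = 20.5 + 2×32.2 = 84.9 ft. Hydraulic radius R = A/P = 660.1/84.9 = 7.775 ft. Q_A = (1.486/0.012)·660.1·7.775^(2/3)·√0.014 = 37960 ft³/s.
Channel B: Flow area A = b·y = 25.5 × 36.8 = 938.4 ft². Wetted perimeter P = b + 2y = 25.5 + 2×36.8 = 99.1 ft. Hydraulic radius R = A/P = 938.4/99.1 = 9.469 ft. Q_B = (1.486/0.012)·938.4·9.469^(2/3)·√0.014 = 61540 ft³/s.
The larger discharge is 61540 ft³/s and the smaller is 37960 ft³/s; the ratio is 1.62.

1.62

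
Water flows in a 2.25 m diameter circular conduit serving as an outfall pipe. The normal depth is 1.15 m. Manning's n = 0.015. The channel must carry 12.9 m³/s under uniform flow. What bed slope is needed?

For a circular section of diameter D = 2.25 m at depth y = 1.15 m, the central angle is θ = 2 arccos(1 − 2y/D) = 3.186 rad. Then A = (D²/8)(θ − sin θ) = 2.044 m² and P = Dθ/2 = 3.584 m.
Hydraulic radius R = A/P = 2.044/3.584 = 0.5703 m.
From Manning's equation, S = [nQ / (1 A R^(2/3))]² = [0.015 × 12.9 / (1 × 2.044 × 0.5703^(2/3))]² = 0.0189.

S = 0.0189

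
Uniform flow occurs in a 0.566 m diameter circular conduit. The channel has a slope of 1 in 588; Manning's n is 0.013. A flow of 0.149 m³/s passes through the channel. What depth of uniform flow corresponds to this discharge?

y_n = 0.345 m

Manning's equation rearranged: A R^(2/3) = nQ / (1·√S) = 0.013 × 0.149 / (√0.001701) = 0.04697.
Try y = 0.285 m: A R^(2/3) = 0.03457 — low.
Try y = 0.345 m: A R^(2/3) = 0.04702 — matches.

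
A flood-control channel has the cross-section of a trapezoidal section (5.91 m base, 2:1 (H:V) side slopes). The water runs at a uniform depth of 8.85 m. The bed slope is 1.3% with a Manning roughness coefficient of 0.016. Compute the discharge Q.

With bottom width b = 5.91 m and side slope z = 2: A = (b + zy)y = (5.91 + 2×8.85)×8.85 = 208.9 m²; P = b + 2y√(1+z²) = 5.91 + 2×8.85×2.236 = 45.49 m.
Hydraulic radius R = A/P = 208.9/45.49 = 4.593 m.
Manning's equation: Q = (1/n) A R^(2/3) S^(1/2) = (1/0.016) × 208.9 × 4.593^(2/3) × 0.013^(1/2) = 4110 m³/s.

Q = 4110 m³/s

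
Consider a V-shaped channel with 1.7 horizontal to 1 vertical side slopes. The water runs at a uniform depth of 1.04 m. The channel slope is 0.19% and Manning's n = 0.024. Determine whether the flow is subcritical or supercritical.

For a triangular section with side slope z = 1.7: A = zy² = 1.7×1.04² = 1.839 m²; P = 2y√(1+z²) = 2×1.04×1.972 = 4.102 m.
Hydraulic radius R = A/P = 1.839/4.102 = 0.4482 m.
V = (1/n) R^(2/3) √S = (1/0.024) × 0.4482^(2/3) × √0.0019 = 1.064 m/s. Hydraulic depth D_h = A/T = 1.839/3.536 = 0.52 m.
Froude number Fr = V/√(g·D_h) = 1.064/√(9.81×0.52) = 0.471, which is less than 1, so the flow is subcritical.

subcritical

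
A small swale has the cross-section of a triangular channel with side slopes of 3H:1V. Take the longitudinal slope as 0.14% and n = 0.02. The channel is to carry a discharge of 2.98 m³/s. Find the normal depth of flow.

Manning's equation rearranged: A R^(2/3) = nQ / (1·√S) = 0.02 × 2.98 / (√0.0014) = 1.593.
Trying y = 1.04 m: A R^(2/3) = 2.026 — over.
Trying y = 0.95 m: A R^(2/3) = 1.591 — close enough.

y_n = 0.95 m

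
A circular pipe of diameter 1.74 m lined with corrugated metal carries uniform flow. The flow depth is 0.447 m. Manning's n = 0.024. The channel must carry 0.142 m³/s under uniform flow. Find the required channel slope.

For a circular section of diameter D = 1.74 m at depth y = 0.447 m, the central angle is θ = 2 arccos(1 − 2y/D) = 2.126 rad. Then A = (D²/8)(θ − sin θ) = 0.483 m² and P = Dθ/2 = 1.85 m.
Hydraulic radius R = A/P = 0.483/1.85 = 0.2611 m.
From Manning's equation, S = [nQ / (1 A R^(2/3))]² = [0.024 × 0.142 / (1 × 0.483 × 0.2611^(2/3))]² = 0.000298.

S = 0.000298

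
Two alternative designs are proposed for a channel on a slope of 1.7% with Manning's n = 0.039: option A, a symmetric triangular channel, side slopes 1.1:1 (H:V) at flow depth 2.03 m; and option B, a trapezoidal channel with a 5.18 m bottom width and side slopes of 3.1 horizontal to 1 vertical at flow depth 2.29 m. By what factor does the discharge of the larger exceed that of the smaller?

Channel A: For a triangular section with side slope z = 1.1: A = zy² = 1.1×2.03² = 4.533 m²; P = 2y√(1+z²) = 2×2.03×1.487 = 6.036 m. Hydraulic radius R = A/P = 4.533/6.036 = 0.751 m. Q_A = (1/0.039)·4.533·0.751^(2/3)·√0.017 = 12.52 m³/s.
Channel B: With bottom width b = 5.18 m and side slope z = 3.1: A = (b + zy)y = (5.18 + 3.1×2.29)×2.29 = 28.12 m²; P = b + 2y√(1+z²) = 5.18 + 2×2.29×3.257 = 20.1 m. Hydraulic radius R = A/P = 28.12/20.1 = 1.399 m. Q_B = (1/0.039)·28.12·1.399^(2/3)·√0.017 = 117.6 m³/s.
The larger discharge is 117.6 m³/s and the smaller is 12.52 m³/s; the ratio is 9.39.

9.39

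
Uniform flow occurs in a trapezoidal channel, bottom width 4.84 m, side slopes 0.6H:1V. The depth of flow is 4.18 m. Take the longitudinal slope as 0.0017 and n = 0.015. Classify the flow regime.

With bottom width b = 4.84 m and side slope z = 0.6: A = (b + zy)y = (4.84 + 0.6×4.18)×4.18 = 30.71 m²; P = b + 2y√(1+z²) = 4.84 + 2×4.18×1.166 = 14.59 m.
Hydraulic radius R = A/P = 30.71/14.59 = 2.105 m.
V = (1/n) R^(2/3) √S = (1/0.015) × 2.105^(2/3) × √0.0017 = 4.515 m/s. Hydraulic depth D_h = A/T = 30.71/9.856 = 3.116 m.
Froude number Fr = V/√(g·D_h) = 4.515/√(9.81×3.116) = 0.817, which is less than 1, so the flow is subcritical.

subcritical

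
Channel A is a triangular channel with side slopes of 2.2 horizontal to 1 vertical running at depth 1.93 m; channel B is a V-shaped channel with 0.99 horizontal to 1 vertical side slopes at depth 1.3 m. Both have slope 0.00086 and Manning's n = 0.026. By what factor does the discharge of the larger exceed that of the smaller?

Channel A: For a triangular section with side slope z = 2.2: A = zy² = 2.2×1.93² = 8.195 m²; P = 2y√(1+z²) = 2×1.93×2.417 = 9.328 m. Hydraulic radius R = A/P = 8.195/9.328 = 0.8785 m. Q_A = (1/0.026)·8.195·0.8785^(2/3)·√0.00086 = 8.478 m³/s.
Channel B: For a triangular section with side slope z = 0.99: A = zy² = 0.99×1.3² = 1.673 m²; P = 2y√(1+z²) = 2×1.3×1.407 = 3.659 m. Hydraulic radius R = A/P = 1.673/3.659 = 0.4573 m. Q_B = (1/0.026)·1.673·0.4573^(2/3)·√0.00086 = 1.12 m³/s.
The larger discharge is 8.478 m³/s and the smaller is 1.12 m³/s; the ratio is 7.57.

7.57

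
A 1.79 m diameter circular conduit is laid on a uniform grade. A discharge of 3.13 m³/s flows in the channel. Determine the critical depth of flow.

At critical depth, Q² T / (g A³) = 1, i.e. A³/T = Q²/g = 3.13²/9.81 = 0.9987.
At y = 0.719 m: A³/T = 0.4812 — short.
At y = 0.967 m: A³/T = 1.495 — over.
At y = 0.87 m: A³/T = 0.9987 — ≈ 0.9987.

y_c = 0.87 m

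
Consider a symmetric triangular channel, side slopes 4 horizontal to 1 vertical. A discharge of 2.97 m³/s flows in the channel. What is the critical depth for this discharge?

At critical depth, Q² T / (g A³) = 1, i.e. A³/T = Q²/g = 2.97²/9.81 = 0.8992.
Try y = 0.759 m: A³/T = 2.015 — over.
Try y = 0.54 m: A³/T = 0.3673 — short.
Try y = 0.646 m: A³/T = 0.9 — matches.

y_c = 0.646 m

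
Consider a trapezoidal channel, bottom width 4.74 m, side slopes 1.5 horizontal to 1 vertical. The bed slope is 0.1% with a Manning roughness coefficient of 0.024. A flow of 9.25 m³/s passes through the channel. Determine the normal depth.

y_n = 1.19 m

Manning's equation rearranged: A R^(2/3) = nQ / (1·√S) = 0.024 × 9.25 / (√0.001) = 7.02.
Try y = 1.51 m: A R^(2/3) = 10.85 — high.
Try y = 0.88 m: A R^(2/3) = 4.099 — low.
Try y = 1.19 m: A R^(2/3) = 7.021 — ≈ 7.02.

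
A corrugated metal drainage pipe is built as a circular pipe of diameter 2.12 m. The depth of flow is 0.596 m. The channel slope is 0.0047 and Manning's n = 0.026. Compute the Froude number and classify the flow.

For a circular section of diameter D = 2.12 m at depth y = 0.596 m, the central angle is θ = 2 arccos(1 − 2y/D) = 2.235 rad. Then A = (D²/8)(θ − sin θ) = 0.8137 m² and P = Dθ/2 = 2.37 m.
Hydraulic radius R = A/P = 0.8137/2.37 = 0.3434 m.
V = (1/n) R^(2/3) √S = (1/0.026) × 0.3434^(2/3) × √0.0047 = 1.293 m/s. Hydraulic depth D_h = A/T = 0.8137/1.906 = 0.4269 m.
Froude number Fr = V/√(g·D_h) = 1.293/√(9.81×0.4269) = 0.632, which is less than 1, so the flow is subcritical.

subcritical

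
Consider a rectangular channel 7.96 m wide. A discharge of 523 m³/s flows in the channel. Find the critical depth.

y_c = 7.61 m

For a rectangular channel, critical depth y_c = (q²/g)^(1/3) where q = Q/b = 523/7.96 = 65.7 m²/s.
So y_c = (65.7²/9.81)^(1/3) = 7.61 m.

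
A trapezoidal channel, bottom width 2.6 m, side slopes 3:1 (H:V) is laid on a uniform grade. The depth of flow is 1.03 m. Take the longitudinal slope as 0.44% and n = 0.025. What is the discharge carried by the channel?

Q = 11.6 m³/s

With bottom width b = 2.6 m and side slope z = 3: A = (b + zy)y = (2.6 + 3×1.03)×1.03 = 5.861 m²; P = b + 2y√(1+z²) = 2.6 + 2×1.03×3.162 = 9.114 m.
Hydraulic radius R = A/P = 5.861/9.114 = 0.643 m.
Manning's equation: Q = (1/n) A R^(2/3) S^(1/2) = (1/0.025) × 5.861 × 0.643^(2/3) × 0.0044^(1/2) = 11.6 m³/s.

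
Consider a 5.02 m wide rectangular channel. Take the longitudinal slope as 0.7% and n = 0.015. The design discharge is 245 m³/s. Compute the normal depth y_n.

Manning's equation rearranged: A R^(2/3) = nQ / (1·√S) = 0.015 × 245 / (√0.007) = 43.92.
Try y = 6.63 m: A R^(2/3) = 49.63 — over.
Try y = 4.25 m: A R^(2/3) = 28.92 — short.
Try y = 5.98 m: A R^(2/3) = 43.89 — ≈ 43.92.

y_n = 5.98 m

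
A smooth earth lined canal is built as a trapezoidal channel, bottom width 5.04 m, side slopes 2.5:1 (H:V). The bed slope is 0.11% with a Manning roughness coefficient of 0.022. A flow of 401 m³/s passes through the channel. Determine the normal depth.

Manning's equation rearranged: A R^(2/3) = nQ / (1·√S) = 0.022 × 401 / (√0.0011) = 266.
Trying y = 5.29 m: A R^(2/3) = 195.7 — low.
Trying y = 6.55 m: A R^(2/3) = 322.1 — high.
Trying y = 6.04 m: A R^(2/3) = 266.3 — close enough.

y_n = 6.04 m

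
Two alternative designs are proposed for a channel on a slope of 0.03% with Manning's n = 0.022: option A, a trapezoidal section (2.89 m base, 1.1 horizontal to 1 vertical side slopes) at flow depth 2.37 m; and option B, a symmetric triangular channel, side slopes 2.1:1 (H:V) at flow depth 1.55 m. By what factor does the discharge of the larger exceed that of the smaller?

3.92

Channel A: With bottom width b = 2.89 m and side slope z = 1.1: A = (b + zy)y = (2.89 + 1.1×2.37)×2.37 = 13.03 m²; P = b + 2y√(1+z²) = 2.89 + 2×2.37×1.487 = 9.937 m. Hydraulic radius R = A/P = 13.03/9.937 = 1.311 m. Q_A = (1/0.022)·13.03·1.311^(2/3)·√0.0003 = 12.29 m³/s.
Channel B: For a triangular section with side slope z = 2.1: A = zy² = 2.1×1.55² = 5.045 m²; P = 2y√(1+z²) = 2×1.55×2.326 = 7.21 m. Hydraulic radius R = A/P = 5.045/7.21 = 0.6997 m. Q_B = (1/0.022)·5.045·0.6997^(2/3)·√0.0003 = 3.131 m³/s.
The larger discharge is 12.29 m³/s and the smaller is 3.131 m³/s; the ratio is 3.92.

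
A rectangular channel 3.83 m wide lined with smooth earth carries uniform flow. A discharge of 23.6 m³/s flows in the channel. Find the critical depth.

y_c = 1.57 m

For a rectangular channel, critical depth y_c = (q²/g)^(1/3) where q = Q/b = 23.6/3.83 = 6.162 m²/s.
So y_c = (6.162²/9.81)^(1/3) = 1.57 m.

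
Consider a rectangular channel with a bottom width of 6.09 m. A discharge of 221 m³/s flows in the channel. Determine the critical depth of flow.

For a rectangular channel, critical depth y_c = (q²/g)^(1/3) where q = Q/b = 221/6.09 = 36.29 m²/s.
So y_c = (36.29²/9.81)^(1/3) = 5.12 m.

y_c = 5.12 m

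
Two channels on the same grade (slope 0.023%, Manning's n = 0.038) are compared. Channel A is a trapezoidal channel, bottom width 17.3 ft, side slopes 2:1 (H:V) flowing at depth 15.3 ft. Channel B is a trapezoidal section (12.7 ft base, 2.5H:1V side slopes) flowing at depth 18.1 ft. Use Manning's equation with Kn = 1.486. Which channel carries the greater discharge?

channel B

Channel A: With bottom width b = 17.3 ft and side slope z = 2: A = (b + zy)y = (17.3 + 2×15.3)×15.3 = 732.9 ft²; P = b + 2y√(1+z²) = 17.3 + 2×15.3×2.236 = 85.72 ft. Hydraulic radius R = A/P = 732.9/85.72 = 8.549 ft. Q_A = (1.486/0.038)·732.9·8.549^(2/3)·√0.00023 = 1817 ft³/s.
Channel B: With bottom width b = 12.7 ft and side slope z = 2.5: A = (b + zy)y = (12.7 + 2.5×18.1)×18.1 = 1049 ft²; P = b + 2y√(1+z²) = 12.7 + 2×18.1×2.693 = 110.2 ft. Hydraulic radius R = A/P = 1049/110.2 = 9.521 ft. Q_B = (1.486/0.038)·1049·9.521^(2/3)·√0.00023 = 2794 ft³/s.
Q_A = 1817 ft³/s vs Q_B = 2794 ft³/s, so channel B carries more.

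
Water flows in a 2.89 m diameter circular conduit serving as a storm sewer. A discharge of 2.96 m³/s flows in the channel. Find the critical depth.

At critical depth, Q² T / (g A³) = 1, i.e. A³/T = Q²/g = 2.96²/9.81 = 0.8931.
Try y = 0.622 m: A³/T = 0.4696 — too small.
Try y = 0.913 m: A³/T = 2.091 — too large.
Try y = 0.733 m: A³/T = 0.8914 — close enough.

y_c = 0.733 m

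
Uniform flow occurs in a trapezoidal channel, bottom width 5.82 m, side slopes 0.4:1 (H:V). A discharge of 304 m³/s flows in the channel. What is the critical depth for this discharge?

y_c = 5.69 m

At critical depth, Q² T / (g A³) = 1, i.e. A³/T = Q²/g = 304²/9.81 = 9421.
At y = 6.62 m: A³/T = 15850 — too large.
At y = 5.69 m: A³/T = 9425 — close enough.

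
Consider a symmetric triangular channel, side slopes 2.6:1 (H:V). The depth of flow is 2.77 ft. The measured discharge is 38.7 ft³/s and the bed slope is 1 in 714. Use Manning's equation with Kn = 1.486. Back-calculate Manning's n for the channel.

For a triangular section with side slope z = 2.6: A = zy² = 2.6×2.77² = 19.95 ft²; P = 2y√(1+z²) = 2×2.77×2.786 = 15.43 ft.
Hydraulic radius R = A/P = 19.95/15.43 = 1.293 ft.
Rearranging Manning's equation: n = (1.486/Q) A R^(2/3) S^(1/2) = (1.486/38.7) × 19.95 × 1.293^(2/3) × √0.001401 = 0.034.

n = 0.034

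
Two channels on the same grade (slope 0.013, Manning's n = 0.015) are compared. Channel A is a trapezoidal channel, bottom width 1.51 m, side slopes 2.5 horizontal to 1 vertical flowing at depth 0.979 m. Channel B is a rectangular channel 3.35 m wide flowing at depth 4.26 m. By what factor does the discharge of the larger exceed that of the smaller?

6.05

Channel A: With bottom width b = 1.51 m and side slope z = 2.5: A = (b + zy)y = (1.51 + 2.5×0.979)×0.979 = 3.874 m²; P = b + 2y√(1+z²) = 1.51 + 2×0.979×2.693 = 6.782 m. Hydraulic radius R = A/P = 3.874/6.782 = 0.5713 m. Q_A = (1/0.015)·3.874·0.5713^(2/3)·√0.013 = 20.28 m³/s.
Channel B: Flow area A = b·y = 3.35 × 4.26 = 14.27 m². Wetted perimeter P = b + 2y = 3.35 + 2×4.26 = 11.87 m. Hydraulic radius R = A/P = 14.27/11.87 = 1.202 m. Q_B = (1/0.015)·14.27·1.202^(2/3)·√0.013 = 122.7 m³/s.
The larger discharge is 122.7 m³/s and the smaller is 20.28 m³/s; the ratio is 6.05.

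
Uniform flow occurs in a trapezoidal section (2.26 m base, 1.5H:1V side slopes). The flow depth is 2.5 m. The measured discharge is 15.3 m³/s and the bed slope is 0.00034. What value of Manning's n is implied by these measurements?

With bottom width b = 2.26 m and side slope z = 1.5: A = (b + zy)y = (2.26 + 1.5×2.5)×2.5 = 15.02 m²; P = b + 2y√(1+z²) = 2.26 + 2×2.5×1.803 = 11.27 m.
Hydraulic radius R = A/P = 15.02/11.27 = 1.333 m.
Rearranging Manning's equation: n = (1/Q) A R^(2/3) S^(1/2) = (1/15.3) × 15.02 × 1.333^(2/3) × √0.00034 = 0.0219.

n = 0.0219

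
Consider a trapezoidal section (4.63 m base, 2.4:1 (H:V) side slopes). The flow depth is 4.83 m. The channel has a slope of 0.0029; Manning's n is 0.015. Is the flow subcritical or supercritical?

With bottom width b = 4.63 m and side slope z = 2.4: A = (b + zy)y = (4.63 + 2.4×4.83)×4.83 = 78.35 m²; P = b + 2y√(1+z²) = 4.63 + 2×4.83×2.6 = 29.75 m.
Hydraulic radius R = A/P = 78.35/29.75 = 2.634 m.
V = (1/n) R^(2/3) √S = (1/0.015) × 2.634^(2/3) × √0.0029 = 6.847 m/s. Hydraulic depth D_h = A/T = 78.35/27.81 = 2.817 m.
Froude number Fr = V/√(g·D_h) = 6.847/√(9.81×2.817) = 1.3, which is greater than 1, so the flow is supercritical.

supercritical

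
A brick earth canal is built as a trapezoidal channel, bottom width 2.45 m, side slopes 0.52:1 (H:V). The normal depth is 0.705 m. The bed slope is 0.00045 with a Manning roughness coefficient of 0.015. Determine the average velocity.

With bottom width b = 2.45 m and side slope z = 0.52: A = (b + zy)y = (2.45 + 0.52×0.705)×0.705 = 1.986 m²; P = b + 2y√(1+z²) = 2.45 + 2×0.705×1.127 = 4.039 m.
Hydraulic radius R = A/P = 1.986/4.039 = 0.4916 m.
From Manning's equation, V = (1/n) R^(2/3) S^(1/2) = (1/0.015) × 0.4916^(2/3) × 0.00045^(1/2) = 0.881 m/s.

V = 0.881 m/s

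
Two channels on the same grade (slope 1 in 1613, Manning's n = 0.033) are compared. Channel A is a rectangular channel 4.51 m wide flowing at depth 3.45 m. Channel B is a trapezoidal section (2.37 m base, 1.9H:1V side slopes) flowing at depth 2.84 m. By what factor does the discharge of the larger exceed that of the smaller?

Channel A: Flow area A = b·y = 4.51 × 3.45 = 15.56 m². Wetted perimeter P = b + 2y = 4.51 + 2×3.45 = 11.41 m. Hydraulic radius R = A/P = 15.56/11.41 = 1.364 m. Q_A = (1/0.033)·15.56·1.364^(2/3)·√0.00062 = 14.44 m³/s.
Channel B: With bottom width b = 2.37 m and side slope z = 1.9: A = (b + zy)y = (2.37 + 1.9×2.84)×2.84 = 22.06 m²; P = b + 2y√(1+z²) = 2.37 + 2×2.84×2.147 = 14.57 m. Hydraulic radius R = A/P = 22.06/14.57 = 1.514 m. Q_B = (1/0.033)·22.06·1.514^(2/3)·√0.00062 = 21.94 m³/s.
The larger discharge is 21.94 m³/s and the smaller is 14.44 m³/s; the ratio is 1.52.

1.52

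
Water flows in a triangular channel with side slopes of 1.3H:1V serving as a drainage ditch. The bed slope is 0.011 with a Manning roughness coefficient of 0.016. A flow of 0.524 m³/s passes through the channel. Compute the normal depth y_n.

y_n = 0.443 m

Manning's equation rearranged: A R^(2/3) = nQ / (1·√S) = 0.016 × 0.524 / (√0.011) = 0.07994.
Try y = 0.554 m: A R^(2/3) = 0.1452 — too large.
Try y = 0.324 m: A R^(2/3) = 0.03473 — too small.
Try y = 0.443 m: A R^(2/3) = 0.07999 — matches.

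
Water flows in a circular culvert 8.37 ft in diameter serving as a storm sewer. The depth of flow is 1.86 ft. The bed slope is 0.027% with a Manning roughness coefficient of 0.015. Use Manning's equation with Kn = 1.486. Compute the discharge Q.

For a circular section of diameter D = 8.37 ft at depth y = 1.86 ft, the central angle is θ = 2 arccos(1 − 2y/D) = 1.964 rad. Then A = (D²/8)(θ − sin θ) = 9.104 ft² and P = Dθ/2 = 8.217 ft.
Hydraulic radius R = A/P = 9.104/8.217 = 1.108 ft.
Manning's equation: Q = (1.486/n) A R^(2/3) S^(1/2) = (1.486/0.015) × 9.104 × 1.108^(2/3) × 0.00027^(1/2) = 15.9 ft³/s.

Q = 15.9 ft³/s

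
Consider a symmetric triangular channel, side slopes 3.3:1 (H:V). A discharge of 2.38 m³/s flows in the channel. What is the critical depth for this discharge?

At critical depth, Q² T / (g A³) = 1, i.e. A³/T = Q²/g = 2.38²/9.81 = 0.5774.
At y = 0.462 m: A³/T = 0.1146 — too small.
At y = 0.789 m: A³/T = 1.665 — too large.
At y = 0.638 m: A³/T = 0.5756 — close enough.

y_c = 0.638 m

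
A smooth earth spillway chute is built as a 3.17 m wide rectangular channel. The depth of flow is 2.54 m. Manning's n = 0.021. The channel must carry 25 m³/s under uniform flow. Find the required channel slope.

Flow area A = b·y = 3.17 × 2.54 = 8.052 m². Wetted perimeter P = b + 2y = 3.17 + 2×2.54 = 8.25 m.
Hydraulic radius R = A/P = 8.052/8.25 = 0.976 m.
From Manning's equation, S = [nQ / (1 A R^(2/3))]² = [0.021 × 25 / (1 × 8.052 × 0.976^(2/3))]² = 0.00439.

S = 0.00439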